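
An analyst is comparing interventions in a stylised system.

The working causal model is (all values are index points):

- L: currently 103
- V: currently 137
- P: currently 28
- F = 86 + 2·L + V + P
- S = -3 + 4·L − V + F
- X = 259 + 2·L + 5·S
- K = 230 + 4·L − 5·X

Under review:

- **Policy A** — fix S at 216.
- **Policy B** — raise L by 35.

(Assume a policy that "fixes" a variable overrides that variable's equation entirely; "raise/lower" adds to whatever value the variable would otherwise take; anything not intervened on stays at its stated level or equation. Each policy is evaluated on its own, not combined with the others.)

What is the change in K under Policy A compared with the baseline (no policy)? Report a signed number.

Baseline:
  L = 103
  V = 137
  P = 28
  F = 86 + 2·103 + 137 + 28 = 457
  S = -3 + 4·103 − 137 + 457 = 729
  X = 259 + 2·103 + 5·729 = 4110
  K = 230 + 4·103 − 5·4110 = -19908
Policy A (S := 216):
  L = 103
  V = 137
  P = 28
  F = 86 + 2·103 + 137 + 28 = 457
  S = 216
  X = 259 + 2·103 + 5·216 = 1545
  K = 230 + 4·103 − 5·1545 = -7083
Change in K: -7083 − (-19908) = 12825

12825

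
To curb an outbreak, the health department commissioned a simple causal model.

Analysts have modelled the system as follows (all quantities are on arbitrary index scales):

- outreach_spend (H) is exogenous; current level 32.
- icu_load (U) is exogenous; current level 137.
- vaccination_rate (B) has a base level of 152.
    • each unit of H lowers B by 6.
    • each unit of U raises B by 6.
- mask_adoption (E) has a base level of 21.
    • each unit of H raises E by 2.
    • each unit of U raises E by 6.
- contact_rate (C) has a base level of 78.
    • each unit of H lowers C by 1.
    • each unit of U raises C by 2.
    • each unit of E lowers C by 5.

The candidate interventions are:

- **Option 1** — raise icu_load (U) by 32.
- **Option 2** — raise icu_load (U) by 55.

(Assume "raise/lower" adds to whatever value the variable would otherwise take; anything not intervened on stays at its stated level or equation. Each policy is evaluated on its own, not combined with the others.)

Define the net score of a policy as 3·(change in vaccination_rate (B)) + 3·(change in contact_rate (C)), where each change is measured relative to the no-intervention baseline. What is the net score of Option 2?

Baseline:
  H = 32
  U = 137
  B = 152 − 6·32 + 6·137 = 782
  E = 21 + 2·32 + 6·137 = 907
  C = 78 − 32 + 2·137 − 5·907 = -4215
Option 2 (U + 55):
  H = 32
  U = 137 + 55 = 192
  B = 152 − 6·32 + 6·192 = 1112
  E = 21 + 2·32 + 6·192 = 1237
  C = 78 − 32 + 2·192 − 5·1237 = -5755
ΔB = 1112 − 782 = 330; ΔC = -5755 − (-4215) = -1540
Score = 3·330 + 3·(-1540) = -3630

-3630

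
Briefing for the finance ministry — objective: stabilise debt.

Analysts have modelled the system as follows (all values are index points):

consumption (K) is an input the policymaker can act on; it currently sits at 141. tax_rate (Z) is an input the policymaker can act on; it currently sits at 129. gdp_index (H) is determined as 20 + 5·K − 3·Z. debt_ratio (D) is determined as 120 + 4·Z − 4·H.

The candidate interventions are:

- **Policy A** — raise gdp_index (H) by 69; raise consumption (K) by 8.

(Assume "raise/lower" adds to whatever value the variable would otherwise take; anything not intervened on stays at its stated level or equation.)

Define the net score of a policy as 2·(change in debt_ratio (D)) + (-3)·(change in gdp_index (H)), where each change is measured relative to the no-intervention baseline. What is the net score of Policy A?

Baseline:
  K = 141
  Z = 129
  H = 20 + 5·141 − 3·129 = 338
  D = 120 + 4·129 − 4·338 = -716
Policy A (H + 69, K + 8):
  K = 141 + 8 = 149
  Z = 129
  H = 20 + 5·149 − 3·129 (+69 from intervention) = 447
  D = 120 + 4·129 − 4·447 = -1152
ΔD = -1152 − (-716) = -436; ΔH = 447 − 338 = 109
Score = 2·(-436) + (-3)·109 = -1199

-1199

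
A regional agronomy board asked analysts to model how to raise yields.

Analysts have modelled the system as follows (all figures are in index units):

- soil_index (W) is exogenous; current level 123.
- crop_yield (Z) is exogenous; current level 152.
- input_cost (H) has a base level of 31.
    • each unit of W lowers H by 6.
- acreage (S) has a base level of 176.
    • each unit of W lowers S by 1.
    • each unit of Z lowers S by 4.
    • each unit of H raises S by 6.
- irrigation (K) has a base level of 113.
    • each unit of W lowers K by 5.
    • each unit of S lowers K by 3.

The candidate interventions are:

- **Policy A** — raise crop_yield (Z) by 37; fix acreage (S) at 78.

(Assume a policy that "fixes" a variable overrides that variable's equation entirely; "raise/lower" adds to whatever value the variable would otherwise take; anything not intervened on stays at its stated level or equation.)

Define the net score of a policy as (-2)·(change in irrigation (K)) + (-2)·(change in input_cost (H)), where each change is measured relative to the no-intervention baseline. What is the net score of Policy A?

29250

Baseline:
  W = 123
  Z = 152
  H = 31 − 6·123 = -707
  S = 176 − 123 − 4·152 + 6·(-707) = -4797
  K = 113 − 5·123 − 3·(-4797) = 13889
Policy A (Z + 37, S := 78):
  W = 123
  Z = 152 + 37 = 189
  H = 31 − 6·123 = -707
  S = 78
  K = 113 − 5·123 − 3·78 = -736
ΔK = -736 − 13889 = -14625; ΔH = -707 − (-707) = 0
Score = (-2)·(-14625) + (-2)·0 = 29250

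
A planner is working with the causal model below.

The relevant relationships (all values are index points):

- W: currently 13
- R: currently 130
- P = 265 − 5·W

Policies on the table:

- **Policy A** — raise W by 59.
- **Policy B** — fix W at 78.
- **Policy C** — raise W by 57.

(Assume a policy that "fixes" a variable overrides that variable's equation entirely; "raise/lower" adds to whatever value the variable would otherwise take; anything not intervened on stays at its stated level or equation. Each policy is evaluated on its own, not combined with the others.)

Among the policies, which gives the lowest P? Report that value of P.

-125

Policy A (W + 59):
  W = 13 + 59 = 72
  P = 265 − 5·72 = -95
Policy B (W := 78):
  W = 78
  P = 265 − 5·78 = -125
Policy C (W + 57):
  W = 13 + 57 = 70
  P = 265 − 5·70 = -85
Comparing — Policy A: P=-95, Policy B: P=-125, Policy C: P=-85. Lowest is -125 (Policy B).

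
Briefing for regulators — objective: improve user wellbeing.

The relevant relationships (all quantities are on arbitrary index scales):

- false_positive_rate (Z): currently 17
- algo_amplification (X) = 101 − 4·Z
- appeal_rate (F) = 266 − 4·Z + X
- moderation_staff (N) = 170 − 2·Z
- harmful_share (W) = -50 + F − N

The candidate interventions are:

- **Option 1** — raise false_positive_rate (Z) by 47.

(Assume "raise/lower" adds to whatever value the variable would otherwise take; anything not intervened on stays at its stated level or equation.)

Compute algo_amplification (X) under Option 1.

-155

Option 1 (Z + 47):
  Z = 17 + 47 = 64
  X = 101 − 4·64 = -155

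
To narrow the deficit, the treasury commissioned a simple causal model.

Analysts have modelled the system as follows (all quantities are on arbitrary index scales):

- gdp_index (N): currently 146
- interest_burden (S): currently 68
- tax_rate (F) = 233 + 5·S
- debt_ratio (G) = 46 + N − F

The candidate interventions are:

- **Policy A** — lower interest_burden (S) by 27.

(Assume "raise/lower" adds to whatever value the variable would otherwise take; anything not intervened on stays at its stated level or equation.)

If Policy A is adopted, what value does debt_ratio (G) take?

Policy A (S − 27):
  N = 146
  S = 68 − 27 = 41
  F = 233 + 5·41 = 438
  G = 46 + 146 − 438 = -246

-246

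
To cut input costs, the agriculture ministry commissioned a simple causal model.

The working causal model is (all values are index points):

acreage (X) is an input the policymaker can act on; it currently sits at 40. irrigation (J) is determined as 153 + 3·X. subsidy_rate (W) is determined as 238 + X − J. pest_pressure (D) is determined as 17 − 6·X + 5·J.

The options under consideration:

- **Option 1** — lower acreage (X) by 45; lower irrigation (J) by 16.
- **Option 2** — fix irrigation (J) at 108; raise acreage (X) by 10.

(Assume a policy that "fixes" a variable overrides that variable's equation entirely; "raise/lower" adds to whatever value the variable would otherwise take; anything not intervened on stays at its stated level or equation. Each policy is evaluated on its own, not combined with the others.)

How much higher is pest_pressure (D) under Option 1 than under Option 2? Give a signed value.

Option 1 (X − 45, J − 16):
  X = 40 − 45 = -5
  J = 153 + 3·(-5) (−16 from intervention) = 122
  D = 17 − 6·(-5) + 5·122 = 657
Option 2 (J := 108, X + 10):
  X = 40 + 10 = 50
  J = 108
  D = 17 − 6·50 + 5·108 = 257
D: 657 − 257 = 400

400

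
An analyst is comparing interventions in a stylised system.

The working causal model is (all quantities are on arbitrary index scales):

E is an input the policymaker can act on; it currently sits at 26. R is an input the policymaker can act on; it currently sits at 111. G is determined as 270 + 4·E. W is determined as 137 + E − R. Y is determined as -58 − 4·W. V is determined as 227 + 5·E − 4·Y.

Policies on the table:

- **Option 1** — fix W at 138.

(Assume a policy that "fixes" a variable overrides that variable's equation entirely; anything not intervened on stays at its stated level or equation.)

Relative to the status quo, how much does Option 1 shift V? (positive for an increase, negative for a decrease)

Baseline:
  E = 26
  R = 111
  W = 137 + 26 − 111 = 52
  Y = -58 − 4·52 = -266
  V = 227 + 5·26 − 4·(-266) = 1421
Option 1 (W := 138):
  E = 26
  R = 111
  W = 138
  Y = -58 − 4·138 = -610
  V = 227 + 5·26 − 4·(-610) = 2797
Change in V: 2797 − 1421 = 1376

1376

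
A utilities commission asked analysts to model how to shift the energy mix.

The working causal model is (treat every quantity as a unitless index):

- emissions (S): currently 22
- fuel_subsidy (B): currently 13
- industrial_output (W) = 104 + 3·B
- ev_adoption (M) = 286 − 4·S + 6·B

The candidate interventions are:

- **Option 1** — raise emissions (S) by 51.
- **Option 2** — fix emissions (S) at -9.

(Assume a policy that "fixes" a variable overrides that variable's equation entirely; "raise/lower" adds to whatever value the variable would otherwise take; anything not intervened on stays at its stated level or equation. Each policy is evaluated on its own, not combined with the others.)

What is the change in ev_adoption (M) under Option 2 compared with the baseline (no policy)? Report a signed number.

124

Baseline:
  S = 22
  B = 13
  M = 286 − 4·22 + 6·13 = 276
Option 2 (S := -9):
  S = -9
  B = 13
  M = 286 − 4·(-9) + 6·13 = 400
Change in M: 400 − 276 = 124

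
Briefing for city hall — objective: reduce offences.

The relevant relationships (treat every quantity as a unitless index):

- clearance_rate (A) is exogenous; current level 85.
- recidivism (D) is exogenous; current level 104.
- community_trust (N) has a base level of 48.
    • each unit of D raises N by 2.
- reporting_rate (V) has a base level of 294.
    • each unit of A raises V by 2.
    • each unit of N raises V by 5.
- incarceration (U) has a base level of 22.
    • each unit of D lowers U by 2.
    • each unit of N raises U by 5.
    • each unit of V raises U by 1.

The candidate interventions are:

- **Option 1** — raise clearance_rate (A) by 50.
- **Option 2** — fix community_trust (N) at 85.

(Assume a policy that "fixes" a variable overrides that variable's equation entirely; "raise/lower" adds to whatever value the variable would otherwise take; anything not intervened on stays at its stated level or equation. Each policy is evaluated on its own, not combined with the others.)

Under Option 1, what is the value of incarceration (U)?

Option 1 (A + 50):
  A = 85 + 50 = 135
  D = 104
  N = 48 + 2·104 = 256
  V = 294 + 2·135 + 5·256 = 1844
  U = 22 − 2·104 + 5·256 + 1844 = 2938

2938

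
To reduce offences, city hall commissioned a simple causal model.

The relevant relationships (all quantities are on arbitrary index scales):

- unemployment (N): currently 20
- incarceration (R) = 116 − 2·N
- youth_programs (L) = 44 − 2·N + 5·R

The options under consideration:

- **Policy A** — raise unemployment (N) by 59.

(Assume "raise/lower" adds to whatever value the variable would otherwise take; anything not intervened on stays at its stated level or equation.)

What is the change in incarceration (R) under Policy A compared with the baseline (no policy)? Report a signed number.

Baseline:
  N = 20
  R = 116 − 2·20 = 76
Policy A (N + 59):
  N = 20 + 59 = 79
  R = 116 − 2·79 = -42
Change in R: -42 − 76 = -118

-118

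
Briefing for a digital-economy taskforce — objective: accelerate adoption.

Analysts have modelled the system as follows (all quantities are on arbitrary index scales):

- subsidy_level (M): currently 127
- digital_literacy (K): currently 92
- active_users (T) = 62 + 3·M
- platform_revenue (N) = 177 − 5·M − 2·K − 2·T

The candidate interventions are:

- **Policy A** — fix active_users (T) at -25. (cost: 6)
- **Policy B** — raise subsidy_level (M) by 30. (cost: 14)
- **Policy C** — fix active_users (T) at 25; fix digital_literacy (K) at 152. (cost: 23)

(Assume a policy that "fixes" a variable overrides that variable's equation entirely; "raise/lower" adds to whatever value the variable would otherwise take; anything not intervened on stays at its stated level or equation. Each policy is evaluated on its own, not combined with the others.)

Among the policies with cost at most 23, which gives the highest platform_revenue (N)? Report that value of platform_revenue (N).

Policy A (T := -25):
  M = 127
  K = 92
  T = -25
  N = 177 − 5·127 − 2·92 − 2·(-25) = -592
Policy B (M + 30):
  M = 127 + 30 = 157
  K = 92
  T = 62 + 3·157 = 533
  N = 177 − 5·157 − 2·92 − 2·533 = -1858
Policy C (T := 25, K := 152):
  M = 127
  K = 152
  T = 25
  N = 177 − 5·127 − 2·152 − 2·25 = -812
Comparing — Policy A: N=-592, Policy B: N=-1858, Policy C: N=-812. Highest is -592 (Policy A).

-592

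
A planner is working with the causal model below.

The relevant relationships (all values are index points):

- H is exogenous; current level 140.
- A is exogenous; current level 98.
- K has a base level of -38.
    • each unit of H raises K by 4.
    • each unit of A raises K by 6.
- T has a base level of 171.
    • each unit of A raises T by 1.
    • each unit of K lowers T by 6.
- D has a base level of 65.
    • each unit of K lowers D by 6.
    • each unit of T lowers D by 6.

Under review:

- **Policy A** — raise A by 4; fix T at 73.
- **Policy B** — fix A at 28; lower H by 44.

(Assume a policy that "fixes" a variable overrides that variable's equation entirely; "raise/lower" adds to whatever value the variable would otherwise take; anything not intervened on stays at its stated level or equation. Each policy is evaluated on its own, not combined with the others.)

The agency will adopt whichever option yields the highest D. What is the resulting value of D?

Policy A (A + 4, T := 73):
  H = 140
  A = 98 + 4 = 102
  K = -38 + 4·140 + 6·102 = 1134
  T = 73
  D = 65 − 6·1134 − 6·73 = -7177
Policy B (A := 28, H − 44):
  H = 140 − 44 = 96
  A = 28
  K = -38 + 4·96 + 6·28 = 514
  T = 171 + 28 − 6·514 = -2885
  D = 65 − 6·514 − 6·(-2885) = 14291
Comparing — Policy A: D=-7177, Policy B: D=14291. Highest is 14291 (Policy B).

14291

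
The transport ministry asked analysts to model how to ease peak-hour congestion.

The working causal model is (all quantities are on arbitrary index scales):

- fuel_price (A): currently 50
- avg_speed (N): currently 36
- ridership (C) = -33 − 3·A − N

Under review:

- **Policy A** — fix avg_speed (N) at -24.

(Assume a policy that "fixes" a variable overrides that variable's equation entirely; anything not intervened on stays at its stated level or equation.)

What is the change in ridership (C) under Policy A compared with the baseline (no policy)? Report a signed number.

Baseline:
  A = 50
  N = 36
  C = -33 − 3·50 − 36 = -219
Policy A (N := -24):
  A = 50
  N = -24
  C = -33 − 3·50 − (-24) = -159
Change in C: -159 − (-219) = 60

60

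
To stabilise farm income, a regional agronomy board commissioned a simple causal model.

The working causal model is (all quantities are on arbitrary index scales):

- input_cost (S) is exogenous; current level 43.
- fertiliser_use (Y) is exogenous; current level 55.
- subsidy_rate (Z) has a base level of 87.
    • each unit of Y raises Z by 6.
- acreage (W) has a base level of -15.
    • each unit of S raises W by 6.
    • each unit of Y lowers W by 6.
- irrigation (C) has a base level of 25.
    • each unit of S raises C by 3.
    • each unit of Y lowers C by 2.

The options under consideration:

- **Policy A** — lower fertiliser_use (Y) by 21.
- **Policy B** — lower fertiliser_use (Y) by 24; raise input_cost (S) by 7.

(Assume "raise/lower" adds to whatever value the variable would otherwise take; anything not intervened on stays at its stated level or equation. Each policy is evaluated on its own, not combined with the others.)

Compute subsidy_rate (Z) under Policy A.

Policy A (Y − 21):
  Y = 55 − 21 = 34
  Z = 87 + 6·34 = 291

291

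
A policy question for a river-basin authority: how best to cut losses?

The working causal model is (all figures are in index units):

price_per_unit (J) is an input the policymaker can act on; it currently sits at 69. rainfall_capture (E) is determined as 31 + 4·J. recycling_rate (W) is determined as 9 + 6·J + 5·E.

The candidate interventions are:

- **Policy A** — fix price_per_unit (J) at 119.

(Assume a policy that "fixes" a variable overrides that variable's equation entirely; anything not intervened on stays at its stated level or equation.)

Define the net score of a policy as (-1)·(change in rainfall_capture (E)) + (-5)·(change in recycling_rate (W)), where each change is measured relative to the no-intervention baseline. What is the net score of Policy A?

Baseline:
  J = 69
  E = 31 + 4·69 = 307
  W = 9 + 6·69 + 5·307 = 1958
Policy A (J := 119):
  J = 119
  E = 31 + 4·119 = 507
  W = 9 + 6·119 + 5·507 = 3258
ΔE = 507 − 307 = 200; ΔW = 3258 − 1958 = 1300
Score = (-1)·200 + (-5)·1300 = -6700

-6700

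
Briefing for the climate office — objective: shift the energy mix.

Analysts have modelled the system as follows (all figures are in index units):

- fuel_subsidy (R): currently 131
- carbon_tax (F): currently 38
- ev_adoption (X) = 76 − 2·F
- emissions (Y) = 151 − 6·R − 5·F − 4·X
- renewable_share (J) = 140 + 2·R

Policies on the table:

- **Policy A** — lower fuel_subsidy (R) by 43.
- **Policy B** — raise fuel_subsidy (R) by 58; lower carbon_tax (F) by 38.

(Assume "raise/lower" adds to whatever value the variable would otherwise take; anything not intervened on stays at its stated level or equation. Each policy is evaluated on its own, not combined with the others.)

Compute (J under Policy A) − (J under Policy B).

Policy A (R − 43):
  R = 131 − 43 = 88
  J = 140 + 2·88 = 316
Policy B (R + 58, F − 38):
  R = 131 + 58 = 189
  J = 140 + 2·189 = 518
J: 316 − 518 = -202

-202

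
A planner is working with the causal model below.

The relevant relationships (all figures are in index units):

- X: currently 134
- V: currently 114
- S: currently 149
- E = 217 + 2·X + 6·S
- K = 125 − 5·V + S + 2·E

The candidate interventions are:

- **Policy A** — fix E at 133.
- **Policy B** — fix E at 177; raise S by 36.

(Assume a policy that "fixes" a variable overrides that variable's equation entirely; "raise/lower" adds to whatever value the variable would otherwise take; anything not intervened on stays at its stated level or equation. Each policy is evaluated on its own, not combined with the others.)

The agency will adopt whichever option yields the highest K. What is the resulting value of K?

Policy A (E := 133):
  X = 134
  V = 114
  S = 149
  E = 133
  K = 125 − 5·114 + 149 + 2·133 = -30
Policy B (E := 177, S + 36):
  X = 134
  V = 114
  S = 149 + 36 = 185
  E = 177
  K = 125 − 5·114 + 185 + 2·177 = 94
Comparing — Policy A: K=-30, Policy B: K=94. Highest is 94 (Policy B).

94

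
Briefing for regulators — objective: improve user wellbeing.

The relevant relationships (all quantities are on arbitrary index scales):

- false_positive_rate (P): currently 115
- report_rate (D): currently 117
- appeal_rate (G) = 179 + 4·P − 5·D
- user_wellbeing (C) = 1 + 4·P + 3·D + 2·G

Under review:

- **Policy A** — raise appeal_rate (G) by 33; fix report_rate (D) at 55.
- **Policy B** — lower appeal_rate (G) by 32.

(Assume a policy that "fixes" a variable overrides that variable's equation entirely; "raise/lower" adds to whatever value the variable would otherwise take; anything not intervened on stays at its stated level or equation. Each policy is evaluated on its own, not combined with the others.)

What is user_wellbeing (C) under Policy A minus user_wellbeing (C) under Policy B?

Policy A (G + 33, D := 55):
  P = 115
  D = 55
  G = 179 + 4·115 − 5·55 (+33 from intervention) = 397
  C = 1 + 4·115 + 3·55 + 2·397 = 1420
Policy B (G − 32):
  P = 115
  D = 117
  G = 179 + 4·115 − 5·117 (−32 from intervention) = 22
  C = 1 + 4·115 + 3·117 + 2·22 = 856
C: 1420 − 856 = 564

564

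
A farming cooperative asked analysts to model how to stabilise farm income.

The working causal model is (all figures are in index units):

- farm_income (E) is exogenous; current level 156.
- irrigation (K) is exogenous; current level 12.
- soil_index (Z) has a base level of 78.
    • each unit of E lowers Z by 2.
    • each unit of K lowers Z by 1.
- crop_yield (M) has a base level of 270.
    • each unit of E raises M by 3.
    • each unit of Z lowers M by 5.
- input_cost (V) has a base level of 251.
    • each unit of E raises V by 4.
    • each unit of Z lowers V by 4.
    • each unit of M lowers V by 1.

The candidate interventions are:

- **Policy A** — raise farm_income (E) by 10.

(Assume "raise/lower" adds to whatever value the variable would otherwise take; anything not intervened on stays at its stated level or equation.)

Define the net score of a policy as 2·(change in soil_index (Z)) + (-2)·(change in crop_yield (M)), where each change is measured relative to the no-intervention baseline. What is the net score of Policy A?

-300

Baseline:
  E = 156
  K = 12
  Z = 78 − 2·156 − 12 = -246
  M = 270 + 3·156 − 5·(-246) = 1968
Policy A (E + 10):
  E = 156 + 10 = 166
  K = 12
  Z = 78 − 2·166 − 12 = -266
  M = 270 + 3·166 − 5·(-266) = 2098
ΔZ = -266 − (-246) = -20; ΔM = 2098 − 1968 = 130
Score = 2·(-20) + (-2)·130 = -300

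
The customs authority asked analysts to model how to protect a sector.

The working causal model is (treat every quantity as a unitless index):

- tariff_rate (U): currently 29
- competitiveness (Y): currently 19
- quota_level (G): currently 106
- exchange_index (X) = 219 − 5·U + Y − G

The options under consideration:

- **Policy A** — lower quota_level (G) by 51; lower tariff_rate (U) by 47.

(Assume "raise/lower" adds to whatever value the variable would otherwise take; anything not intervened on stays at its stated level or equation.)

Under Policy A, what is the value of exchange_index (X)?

Policy A (G − 51, U − 47):
  U = 29 − 47 = -18
  Y = 19
  G = 106 − 51 = 55
  X = 219 − 5·(-18) + 19 − 55 = 273

273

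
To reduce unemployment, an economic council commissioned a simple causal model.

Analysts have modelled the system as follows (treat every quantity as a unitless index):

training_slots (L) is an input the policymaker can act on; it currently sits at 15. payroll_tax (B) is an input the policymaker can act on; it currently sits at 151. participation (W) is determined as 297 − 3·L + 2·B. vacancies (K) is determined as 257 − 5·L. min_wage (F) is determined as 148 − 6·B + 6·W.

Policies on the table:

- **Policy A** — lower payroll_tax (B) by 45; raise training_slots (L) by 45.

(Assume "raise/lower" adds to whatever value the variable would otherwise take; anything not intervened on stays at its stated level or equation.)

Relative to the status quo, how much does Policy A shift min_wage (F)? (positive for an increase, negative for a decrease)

Baseline:
  L = 15
  B = 151
  W = 297 − 3·15 + 2·151 = 554
  F = 148 − 6·151 + 6·554 = 2566
Policy A (B − 45, L + 45):
  L = 15 + 45 = 60
  B = 151 − 45 = 106
  W = 297 − 3·60 + 2·106 = 329
  F = 148 − 6·106 + 6·329 = 1486
Change in F: 1486 − 2566 = -1080

-1080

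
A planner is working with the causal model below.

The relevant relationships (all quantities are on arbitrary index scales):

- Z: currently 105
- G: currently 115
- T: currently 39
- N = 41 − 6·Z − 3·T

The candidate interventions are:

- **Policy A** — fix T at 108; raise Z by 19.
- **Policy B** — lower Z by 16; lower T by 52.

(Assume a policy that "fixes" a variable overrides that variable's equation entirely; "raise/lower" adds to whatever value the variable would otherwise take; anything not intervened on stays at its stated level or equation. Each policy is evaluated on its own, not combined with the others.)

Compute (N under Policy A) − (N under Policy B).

Policy A (T := 108, Z + 19):
  Z = 105 + 19 = 124
  T = 108
  N = 41 − 6·124 − 3·108 = -1027
Policy B (Z − 16, T − 52):
  Z = 105 − 16 = 89
  T = 39 − 52 = -13
  N = 41 − 6·89 − 3·(-13) = -454
N: -1027 − (-454) = -573

-573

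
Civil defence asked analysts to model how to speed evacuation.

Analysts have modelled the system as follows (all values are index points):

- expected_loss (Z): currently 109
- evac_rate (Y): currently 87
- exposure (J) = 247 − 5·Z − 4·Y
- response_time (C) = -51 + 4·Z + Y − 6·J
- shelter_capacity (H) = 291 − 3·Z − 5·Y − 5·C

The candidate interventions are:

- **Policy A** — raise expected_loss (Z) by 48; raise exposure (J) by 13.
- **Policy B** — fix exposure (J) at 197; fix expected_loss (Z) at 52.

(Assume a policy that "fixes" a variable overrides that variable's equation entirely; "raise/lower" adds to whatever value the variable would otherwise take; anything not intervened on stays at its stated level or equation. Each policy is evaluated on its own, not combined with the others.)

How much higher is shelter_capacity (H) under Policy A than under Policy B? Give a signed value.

Policy A (Z + 48, J + 13):
  Z = 109 + 48 = 157
  Y = 87
  J = 247 − 5·157 − 4·87 (+13 from intervention) = -873
  C = -51 + 4·157 + 87 − 6·(-873) = 5902
  H = 291 − 3·157 − 5·87 − 5·5902 = -30125
Policy B (J := 197, Z := 52):
  Z = 52
  Y = 87
  J = 197
  C = -51 + 4·52 + 87 − 6·197 = -938
  H = 291 − 3·52 − 5·87 − 5·(-938) = 4390
H: -30125 − 4390 = -34515

-34515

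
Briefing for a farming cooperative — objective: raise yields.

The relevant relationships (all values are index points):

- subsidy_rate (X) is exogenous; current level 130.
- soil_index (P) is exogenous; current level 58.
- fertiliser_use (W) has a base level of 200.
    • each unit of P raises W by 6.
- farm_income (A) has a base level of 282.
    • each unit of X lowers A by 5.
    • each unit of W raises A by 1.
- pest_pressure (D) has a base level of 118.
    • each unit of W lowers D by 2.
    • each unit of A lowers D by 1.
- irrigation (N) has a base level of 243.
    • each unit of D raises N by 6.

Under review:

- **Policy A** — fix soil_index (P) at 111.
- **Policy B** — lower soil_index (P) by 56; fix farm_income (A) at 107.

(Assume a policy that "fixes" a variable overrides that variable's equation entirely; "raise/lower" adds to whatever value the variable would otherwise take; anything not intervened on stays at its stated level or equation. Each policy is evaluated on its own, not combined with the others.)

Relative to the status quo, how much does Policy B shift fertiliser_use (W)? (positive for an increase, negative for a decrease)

-336

Baseline:
  P = 58
  W = 200 + 6·58 = 548
Policy B (P − 56, A := 107):
  P = 58 − 56 = 2
  W = 200 + 6·2 = 212
Change in W: 212 − 548 = -336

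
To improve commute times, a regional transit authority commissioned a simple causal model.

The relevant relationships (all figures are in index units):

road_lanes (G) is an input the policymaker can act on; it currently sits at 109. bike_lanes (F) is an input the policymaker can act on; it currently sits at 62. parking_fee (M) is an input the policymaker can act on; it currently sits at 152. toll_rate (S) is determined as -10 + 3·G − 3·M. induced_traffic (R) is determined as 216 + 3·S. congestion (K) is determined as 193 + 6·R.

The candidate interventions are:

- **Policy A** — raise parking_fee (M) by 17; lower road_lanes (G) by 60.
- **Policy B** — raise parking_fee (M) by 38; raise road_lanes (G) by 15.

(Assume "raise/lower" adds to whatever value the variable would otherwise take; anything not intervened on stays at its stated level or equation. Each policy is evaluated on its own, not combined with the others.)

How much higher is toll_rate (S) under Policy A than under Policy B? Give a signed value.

Policy A (M + 17, G − 60):
  G = 109 − 60 = 49
  M = 152 + 17 = 169
  S = -10 + 3·49 − 3·169 = -370
Policy B (M + 38, G + 15):
  G = 109 + 15 = 124
  M = 152 + 38 = 190
  S = -10 + 3·124 − 3·190 = -208
S: -370 − (-208) = -162

-162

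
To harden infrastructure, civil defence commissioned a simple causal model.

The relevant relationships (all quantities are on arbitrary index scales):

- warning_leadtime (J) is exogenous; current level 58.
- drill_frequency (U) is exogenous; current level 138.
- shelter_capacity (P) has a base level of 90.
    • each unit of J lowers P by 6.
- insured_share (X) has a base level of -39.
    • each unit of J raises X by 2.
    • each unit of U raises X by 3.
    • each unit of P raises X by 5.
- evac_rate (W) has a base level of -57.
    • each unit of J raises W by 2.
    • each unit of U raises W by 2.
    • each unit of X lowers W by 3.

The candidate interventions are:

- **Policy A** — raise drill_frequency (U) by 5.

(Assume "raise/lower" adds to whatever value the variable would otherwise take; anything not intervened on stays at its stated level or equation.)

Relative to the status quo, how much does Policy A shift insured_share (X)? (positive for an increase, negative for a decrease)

15

Baseline:
  J = 58
  U = 138
  P = 90 − 6·58 = -258
  X = -39 + 2·58 + 3·138 + 5·(-258) = -799
Policy A (U + 5):
  J = 58
  U = 138 + 5 = 143
  P = 90 − 6·58 = -258
  X = -39 + 2·58 + 3·143 + 5·(-258) = -784
Change in X: -784 − (-799) = 15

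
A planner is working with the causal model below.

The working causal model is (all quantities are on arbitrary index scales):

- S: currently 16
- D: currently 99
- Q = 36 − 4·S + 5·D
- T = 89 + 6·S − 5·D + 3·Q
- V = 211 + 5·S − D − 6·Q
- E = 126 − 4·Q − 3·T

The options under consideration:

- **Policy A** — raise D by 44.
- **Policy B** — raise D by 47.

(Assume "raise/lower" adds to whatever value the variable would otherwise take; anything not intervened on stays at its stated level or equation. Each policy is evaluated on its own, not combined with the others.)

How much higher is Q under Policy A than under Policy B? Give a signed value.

-15

Policy A (D + 44):
  S = 16
  D = 99 + 44 = 143
  Q = 36 − 4·16 + 5·143 = 687
Policy B (D + 47):
  S = 16
  D = 99 + 47 = 146
  Q = 36 − 4·16 + 5·146 = 702
Q: 687 − 702 = -15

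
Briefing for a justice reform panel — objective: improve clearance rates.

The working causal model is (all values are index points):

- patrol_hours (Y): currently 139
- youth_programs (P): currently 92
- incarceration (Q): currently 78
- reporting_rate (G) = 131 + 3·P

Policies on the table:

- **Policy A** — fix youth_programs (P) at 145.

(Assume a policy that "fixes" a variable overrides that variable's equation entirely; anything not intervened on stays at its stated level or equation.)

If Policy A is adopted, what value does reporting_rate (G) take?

Policy A (P := 145):
  P = 145
  G = 131 + 3·145 = 566

566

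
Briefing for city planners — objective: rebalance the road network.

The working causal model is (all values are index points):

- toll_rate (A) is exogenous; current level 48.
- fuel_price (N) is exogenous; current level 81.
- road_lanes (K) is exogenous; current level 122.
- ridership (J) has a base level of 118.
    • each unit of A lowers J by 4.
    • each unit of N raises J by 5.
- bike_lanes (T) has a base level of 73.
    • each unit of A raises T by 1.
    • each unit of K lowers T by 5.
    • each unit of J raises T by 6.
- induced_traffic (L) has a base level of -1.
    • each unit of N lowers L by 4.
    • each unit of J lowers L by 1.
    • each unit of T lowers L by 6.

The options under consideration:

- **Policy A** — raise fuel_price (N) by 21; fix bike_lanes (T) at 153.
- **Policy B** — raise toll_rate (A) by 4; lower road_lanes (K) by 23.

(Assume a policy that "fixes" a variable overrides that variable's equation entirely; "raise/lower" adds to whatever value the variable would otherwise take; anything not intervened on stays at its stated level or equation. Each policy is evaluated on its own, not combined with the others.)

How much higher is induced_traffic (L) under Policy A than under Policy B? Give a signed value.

7997

Policy A (N + 21, T := 153):
  A = 48
  N = 81 + 21 = 102
  K = 122
  J = 118 − 4·48 + 5·102 = 436
  T = 153
  L = -1 − 4·102 − 436 − 6·153 = -1763
Policy B (A + 4, K − 23):
  A = 48 + 4 = 52
  N = 81
  K = 122 − 23 = 99
  J = 118 − 4·52 + 5·81 = 315
  T = 73 + 52 − 5·99 + 6·315 = 1520
  L = -1 − 4·81 − 315 − 6·1520 = -9760
L: -1763 − (-9760) = 7997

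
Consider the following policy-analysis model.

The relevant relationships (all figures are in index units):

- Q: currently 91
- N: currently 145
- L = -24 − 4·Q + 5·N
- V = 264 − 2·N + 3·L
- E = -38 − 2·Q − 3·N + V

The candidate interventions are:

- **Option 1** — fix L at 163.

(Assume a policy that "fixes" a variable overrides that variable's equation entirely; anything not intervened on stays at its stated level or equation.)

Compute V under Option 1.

Option 1 (L := 163):
  Q = 91
  N = 145
  L = 163
  V = 264 − 2·145 + 3·163 = 463

463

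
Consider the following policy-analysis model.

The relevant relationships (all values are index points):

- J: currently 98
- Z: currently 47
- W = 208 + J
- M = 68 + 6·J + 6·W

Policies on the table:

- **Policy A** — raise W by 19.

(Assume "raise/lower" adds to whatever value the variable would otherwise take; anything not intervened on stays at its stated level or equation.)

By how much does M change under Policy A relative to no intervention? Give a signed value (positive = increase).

Baseline:
  J = 98
  W = 208 + 98 = 306
  M = 68 + 6·98 + 6·306 = 2492
Policy A (W + 19):
  J = 98
  W = 208 + 98 (+19 from intervention) = 325
  M = 68 + 6·98 + 6·325 = 2606
Change in M: 2606 − 2492 = 114

114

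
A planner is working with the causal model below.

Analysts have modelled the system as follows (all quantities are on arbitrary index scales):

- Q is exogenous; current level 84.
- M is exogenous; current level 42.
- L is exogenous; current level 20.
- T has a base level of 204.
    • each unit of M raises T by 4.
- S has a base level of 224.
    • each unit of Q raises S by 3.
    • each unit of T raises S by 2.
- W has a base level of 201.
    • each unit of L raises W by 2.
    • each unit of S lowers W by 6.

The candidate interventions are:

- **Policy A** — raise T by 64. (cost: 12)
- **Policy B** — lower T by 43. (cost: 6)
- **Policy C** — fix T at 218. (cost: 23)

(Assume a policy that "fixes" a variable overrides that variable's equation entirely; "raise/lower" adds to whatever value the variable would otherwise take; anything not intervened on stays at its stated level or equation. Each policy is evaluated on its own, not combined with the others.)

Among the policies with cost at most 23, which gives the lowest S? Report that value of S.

912

Policy A (T + 64):
  Q = 84
  M = 42
  T = 204 + 4·42 (+64 from intervention) = 436
  S = 224 + 3·84 + 2·436 = 1348
Policy B (T − 43):
  Q = 84
  M = 42
  T = 204 + 4·42 (−43 from intervention) = 329
  S = 224 + 3·84 + 2·329 = 1134
Policy C (T := 218):
  Q = 84
  M = 42
  T = 218
  S = 224 + 3·84 + 2·218 = 912
Comparing — Policy A: S=1348, Policy B: S=1134, Policy C: S=912. Lowest is 912 (Policy C).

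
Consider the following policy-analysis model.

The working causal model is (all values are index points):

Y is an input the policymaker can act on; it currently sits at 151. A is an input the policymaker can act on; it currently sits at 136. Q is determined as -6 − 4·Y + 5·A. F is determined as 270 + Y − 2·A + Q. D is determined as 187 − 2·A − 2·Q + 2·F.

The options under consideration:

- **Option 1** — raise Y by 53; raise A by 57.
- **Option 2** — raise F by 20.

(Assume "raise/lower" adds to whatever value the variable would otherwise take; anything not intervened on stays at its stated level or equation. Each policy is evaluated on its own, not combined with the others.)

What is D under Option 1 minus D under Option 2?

Option 1 (Y + 53, A + 57):
  Y = 151 + 53 = 204
  A = 136 + 57 = 193
  Q = -6 − 4·204 + 5·193 = 143
  F = 270 + 204 − 2·193 + 143 = 231
  D = 187 − 2·193 − 2·143 + 2·231 = -23
Option 2 (F + 20):
  Y = 151
  A = 136
  Q = -6 − 4·151 + 5·136 = 70
  F = 270 + 151 − 2·136 + 70 (+20 from intervention) = 239
  D = 187 − 2·136 − 2·70 + 2·239 = 253
D: -23 − 253 = -276

-276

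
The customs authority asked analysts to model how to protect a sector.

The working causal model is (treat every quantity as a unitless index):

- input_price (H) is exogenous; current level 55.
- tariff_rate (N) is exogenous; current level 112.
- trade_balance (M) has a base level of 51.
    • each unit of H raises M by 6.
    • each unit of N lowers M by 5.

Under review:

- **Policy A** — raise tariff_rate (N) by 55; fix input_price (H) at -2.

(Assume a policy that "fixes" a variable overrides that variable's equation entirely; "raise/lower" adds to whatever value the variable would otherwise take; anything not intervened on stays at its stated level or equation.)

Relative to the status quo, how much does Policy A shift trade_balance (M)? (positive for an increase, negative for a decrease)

Baseline:
  H = 55
  N = 112
  M = 51 + 6·55 − 5·112 = -179
Policy A (N + 55, H := -2):
  H = -2
  N = 112 + 55 = 167
  M = 51 + 6·(-2) − 5·167 = -796
Change in M: -796 − (-179) = -617

-617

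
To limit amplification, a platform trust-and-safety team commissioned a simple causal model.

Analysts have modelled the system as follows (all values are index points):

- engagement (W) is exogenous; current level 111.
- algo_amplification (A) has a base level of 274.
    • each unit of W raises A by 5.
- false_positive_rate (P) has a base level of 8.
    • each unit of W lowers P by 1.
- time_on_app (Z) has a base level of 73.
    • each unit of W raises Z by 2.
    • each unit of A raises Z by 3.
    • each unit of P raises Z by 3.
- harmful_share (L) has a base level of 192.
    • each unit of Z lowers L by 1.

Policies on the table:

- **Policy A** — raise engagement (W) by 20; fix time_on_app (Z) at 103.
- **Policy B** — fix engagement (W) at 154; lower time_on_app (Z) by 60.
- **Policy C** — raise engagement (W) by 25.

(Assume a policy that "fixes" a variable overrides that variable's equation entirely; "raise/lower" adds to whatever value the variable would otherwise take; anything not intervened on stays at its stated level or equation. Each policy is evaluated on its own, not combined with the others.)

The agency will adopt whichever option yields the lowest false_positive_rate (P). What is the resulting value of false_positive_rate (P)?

-146

Policy A (W + 20, Z := 103):
  W = 111 + 20 = 131
  P = 8 − 131 = -123
Policy B (W := 154, Z − 60):
  W = 154
  P = 8 − 154 = -146
Policy C (W + 25):
  W = 111 + 25 = 136
  P = 8 − 136 = -128
Comparing — Policy A: P=-123, Policy B: P=-146, Policy C: P=-128. Lowest is -146 (Policy B).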